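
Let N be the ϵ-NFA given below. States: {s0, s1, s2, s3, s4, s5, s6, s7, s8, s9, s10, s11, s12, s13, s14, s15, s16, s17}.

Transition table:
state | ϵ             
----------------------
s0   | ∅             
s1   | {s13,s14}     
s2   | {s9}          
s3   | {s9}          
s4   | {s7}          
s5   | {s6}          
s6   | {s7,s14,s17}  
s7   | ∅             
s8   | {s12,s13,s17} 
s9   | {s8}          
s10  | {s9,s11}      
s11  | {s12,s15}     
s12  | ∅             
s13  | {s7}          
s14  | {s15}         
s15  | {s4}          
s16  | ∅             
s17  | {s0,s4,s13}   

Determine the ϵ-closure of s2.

Start with {s2}.
From s2 via ϵ: add s9.
From s9 via ϵ: add s8.
From s8 via ϵ: add s12, s13, s17.
From s13 via ϵ: add s7.
From s17 via ϵ: add s0, s4.
No new states can be added; the closed set is {s0, s2, s4, s7, s8, s9, s12, s13, s17}.

{s0, s2, s4, s7, s8, s9, s12, s13, s17}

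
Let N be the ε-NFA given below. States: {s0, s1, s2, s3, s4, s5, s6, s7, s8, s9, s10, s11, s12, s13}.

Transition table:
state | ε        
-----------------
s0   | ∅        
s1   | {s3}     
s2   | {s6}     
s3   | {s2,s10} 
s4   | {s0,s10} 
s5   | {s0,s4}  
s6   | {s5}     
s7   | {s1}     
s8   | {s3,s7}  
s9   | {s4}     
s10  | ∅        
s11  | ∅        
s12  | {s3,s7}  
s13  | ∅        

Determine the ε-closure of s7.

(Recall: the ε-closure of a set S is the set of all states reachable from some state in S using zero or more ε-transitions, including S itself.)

{s0, s1, s2, s3, s4, s5, s6, s7, s10}

Start with {s7}.
From s7 via ε: add s1.
From s1 via ε: add s3.
From s3 via ε: add s2, s10.
From s2 via ε: add s6.
From s6 via ε: add s5.
From s5 via ε: add s0, s4.
No new states can be added; the closed set is {s0, s1, s2, s3, s4, s5, s6, s7, s10}.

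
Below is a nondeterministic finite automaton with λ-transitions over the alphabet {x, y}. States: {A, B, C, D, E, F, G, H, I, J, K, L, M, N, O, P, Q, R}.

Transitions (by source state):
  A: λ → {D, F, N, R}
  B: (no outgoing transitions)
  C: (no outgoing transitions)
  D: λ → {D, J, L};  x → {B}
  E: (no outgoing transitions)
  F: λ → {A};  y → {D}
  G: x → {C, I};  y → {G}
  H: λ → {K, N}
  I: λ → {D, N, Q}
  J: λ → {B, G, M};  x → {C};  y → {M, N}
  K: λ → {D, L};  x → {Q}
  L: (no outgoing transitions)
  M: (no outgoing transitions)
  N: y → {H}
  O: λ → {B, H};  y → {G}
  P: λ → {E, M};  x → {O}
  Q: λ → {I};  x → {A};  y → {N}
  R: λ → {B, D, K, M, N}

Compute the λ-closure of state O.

{B, D, G, H, J, K, L, M, N, O}

Start with {O}.
From O via λ: add B, H.
From H via λ: add K, N.
From K via λ: add D, L.
From D via λ: add J.
From J via λ: add G, M.
No new states can be added; the closed set is {B, D, G, H, J, K, L, M, N, O}.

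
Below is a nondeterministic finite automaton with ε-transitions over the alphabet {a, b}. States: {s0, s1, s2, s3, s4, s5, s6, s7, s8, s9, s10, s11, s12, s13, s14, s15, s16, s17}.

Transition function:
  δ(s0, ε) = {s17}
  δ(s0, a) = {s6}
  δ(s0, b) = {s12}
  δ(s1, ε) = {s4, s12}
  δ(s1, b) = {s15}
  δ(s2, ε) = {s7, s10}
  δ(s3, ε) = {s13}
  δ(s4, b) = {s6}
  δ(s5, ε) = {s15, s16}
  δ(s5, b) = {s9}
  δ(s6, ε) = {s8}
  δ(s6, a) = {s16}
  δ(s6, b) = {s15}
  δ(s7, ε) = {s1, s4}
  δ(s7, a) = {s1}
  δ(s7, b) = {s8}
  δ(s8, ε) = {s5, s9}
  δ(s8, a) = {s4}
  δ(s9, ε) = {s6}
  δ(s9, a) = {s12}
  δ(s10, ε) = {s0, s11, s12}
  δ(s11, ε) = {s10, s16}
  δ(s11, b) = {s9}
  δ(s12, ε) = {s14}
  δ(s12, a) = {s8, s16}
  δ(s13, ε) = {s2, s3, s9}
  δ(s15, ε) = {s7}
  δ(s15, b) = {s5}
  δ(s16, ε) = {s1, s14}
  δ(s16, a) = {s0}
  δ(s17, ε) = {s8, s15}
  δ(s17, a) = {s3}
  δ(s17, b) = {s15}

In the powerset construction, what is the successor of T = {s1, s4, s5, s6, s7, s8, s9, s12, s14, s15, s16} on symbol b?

{s1, s4, s5, s6, s7, s8, s9, s12, s14, s15, s16}

s1 on b → {s15}.
s4 on b → {s6}.
s5 on b → {s9}.
s6 on b → {s15}.
s7 on b → {s8}.
s15 on b → {s5}.
No b-transition from s8, s9, s12, s14, s16.
Union after reading b: {s5, s6, s8, s9, s15}.
Now take the ε-closure:
From s5 via ε: add s16.
From s15 via ε: add s7.
From s7 via ε: add s1, s4.
From s16 via ε: add s14.
From s1 via ε: add s12.
No new states can be added; the closed set is {s1, s4, s5, s6, s7, s8, s9, s12, s14, s15, s16}.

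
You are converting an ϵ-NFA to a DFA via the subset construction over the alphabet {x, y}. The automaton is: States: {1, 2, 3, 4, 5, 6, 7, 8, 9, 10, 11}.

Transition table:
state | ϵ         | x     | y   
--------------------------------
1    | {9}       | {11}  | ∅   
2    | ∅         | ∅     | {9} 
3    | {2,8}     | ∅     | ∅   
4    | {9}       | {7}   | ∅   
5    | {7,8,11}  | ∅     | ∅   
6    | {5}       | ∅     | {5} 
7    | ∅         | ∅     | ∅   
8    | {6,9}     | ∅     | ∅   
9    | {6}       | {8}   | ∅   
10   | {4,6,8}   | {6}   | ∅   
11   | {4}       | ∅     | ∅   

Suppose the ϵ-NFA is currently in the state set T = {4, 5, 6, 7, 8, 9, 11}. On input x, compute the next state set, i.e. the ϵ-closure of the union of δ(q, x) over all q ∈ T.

4 on x → {7}.
9 on x → {8}.
No x-transition from 5, 6, 7, 8, 11.
Union after reading x: {7, 8}.
Now take the ϵ-closure:
From 8 via ϵ: add 6, 9.
From 6 via ϵ: add 5.
From 5 via ϵ: add 11.
From 11 via ϵ: add 4.
No new states can be added; the closed set is {4, 5, 6, 7, 8, 9, 11}.

{4, 5, 6, 7, 8, 9, 11}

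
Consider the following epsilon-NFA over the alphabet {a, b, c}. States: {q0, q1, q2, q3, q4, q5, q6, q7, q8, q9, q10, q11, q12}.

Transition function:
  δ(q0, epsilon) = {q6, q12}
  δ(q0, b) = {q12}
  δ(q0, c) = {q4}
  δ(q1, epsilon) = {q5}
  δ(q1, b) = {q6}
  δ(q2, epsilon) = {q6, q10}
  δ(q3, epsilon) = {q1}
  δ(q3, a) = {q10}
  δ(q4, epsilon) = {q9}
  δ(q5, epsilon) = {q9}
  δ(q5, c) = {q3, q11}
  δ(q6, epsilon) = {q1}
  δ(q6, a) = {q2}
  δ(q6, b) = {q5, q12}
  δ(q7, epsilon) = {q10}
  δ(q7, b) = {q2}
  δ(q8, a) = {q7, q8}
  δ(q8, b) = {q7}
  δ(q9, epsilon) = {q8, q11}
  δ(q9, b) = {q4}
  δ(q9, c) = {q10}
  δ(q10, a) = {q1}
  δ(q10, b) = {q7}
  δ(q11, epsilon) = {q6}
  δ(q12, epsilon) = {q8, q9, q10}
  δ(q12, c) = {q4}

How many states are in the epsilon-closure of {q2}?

8

Start with {q2}.
From q2 via epsilon: add q6, q10.
From q6 via epsilon: add q1.
From q1 via epsilon: add q5.
From q5 via epsilon: add q9.
From q9 via epsilon: add q8, q11.
epsilon-closure = {q1, q2, q5, q6, q8, q9, q10, q11}, which has 8 states.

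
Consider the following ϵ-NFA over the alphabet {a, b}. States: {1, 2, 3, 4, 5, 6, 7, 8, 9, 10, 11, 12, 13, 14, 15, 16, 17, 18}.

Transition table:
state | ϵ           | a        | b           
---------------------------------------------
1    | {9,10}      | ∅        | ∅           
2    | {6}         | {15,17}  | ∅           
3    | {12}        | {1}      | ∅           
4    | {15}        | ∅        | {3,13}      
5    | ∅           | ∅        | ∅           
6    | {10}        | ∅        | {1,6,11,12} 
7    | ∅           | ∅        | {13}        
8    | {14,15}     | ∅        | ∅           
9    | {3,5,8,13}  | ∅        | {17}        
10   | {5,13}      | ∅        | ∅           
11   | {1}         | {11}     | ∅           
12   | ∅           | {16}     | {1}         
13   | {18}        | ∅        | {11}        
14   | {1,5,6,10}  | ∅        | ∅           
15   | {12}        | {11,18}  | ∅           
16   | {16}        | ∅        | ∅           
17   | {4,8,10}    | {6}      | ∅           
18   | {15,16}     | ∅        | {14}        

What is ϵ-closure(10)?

{5, 10, 12, 13, 15, 16, 18}

Start with {10}.
From 10 via ϵ: add 5, 13.
From 13 via ϵ: add 18.
From 18 via ϵ: add 15, 16.
From 15 via ϵ: add 12.
No new states can be added; the closed set is {5, 10, 12, 13, 15, 16, 18}.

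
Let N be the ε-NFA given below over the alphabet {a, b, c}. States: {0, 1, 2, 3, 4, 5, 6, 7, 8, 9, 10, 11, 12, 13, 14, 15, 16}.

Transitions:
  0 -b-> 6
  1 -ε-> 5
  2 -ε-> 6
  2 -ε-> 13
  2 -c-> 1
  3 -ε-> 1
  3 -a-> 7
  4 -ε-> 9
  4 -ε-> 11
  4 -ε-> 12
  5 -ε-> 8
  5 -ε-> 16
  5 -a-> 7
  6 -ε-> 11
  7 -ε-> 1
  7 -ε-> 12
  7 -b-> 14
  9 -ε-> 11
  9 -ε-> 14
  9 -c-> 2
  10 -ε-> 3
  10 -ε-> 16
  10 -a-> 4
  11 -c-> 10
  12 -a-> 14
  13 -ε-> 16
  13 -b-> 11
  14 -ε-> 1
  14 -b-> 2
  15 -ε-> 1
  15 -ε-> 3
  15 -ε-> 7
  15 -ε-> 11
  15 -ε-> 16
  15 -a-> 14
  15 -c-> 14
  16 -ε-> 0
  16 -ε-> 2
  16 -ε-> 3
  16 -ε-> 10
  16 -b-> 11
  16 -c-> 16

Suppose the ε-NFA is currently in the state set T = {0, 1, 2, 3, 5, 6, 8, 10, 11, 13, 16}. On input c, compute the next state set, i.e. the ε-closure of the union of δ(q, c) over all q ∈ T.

2 on c → {1}.
11 on c → {10}.
16 on c → {16}.
No c-transition from 0, 1, 3, 5, 6, 8, 10, 13.
Union after reading c: {1, 10, 16}.
Now take the ε-closure:
From 1 via ε: add 5.
From 10 via ε: add 3.
From 16 via ε: add 0, 2.
From 2 via ε: add 6, 13.
From 5 via ε: add 8.
From 6 via ε: add 11.
No new states can be added; the closed set is {0, 1, 2, 3, 5, 6, 8, 10, 11, 13, 16}.

{0, 1, 2, 3, 5, 6, 8, 10, 11, 13, 16}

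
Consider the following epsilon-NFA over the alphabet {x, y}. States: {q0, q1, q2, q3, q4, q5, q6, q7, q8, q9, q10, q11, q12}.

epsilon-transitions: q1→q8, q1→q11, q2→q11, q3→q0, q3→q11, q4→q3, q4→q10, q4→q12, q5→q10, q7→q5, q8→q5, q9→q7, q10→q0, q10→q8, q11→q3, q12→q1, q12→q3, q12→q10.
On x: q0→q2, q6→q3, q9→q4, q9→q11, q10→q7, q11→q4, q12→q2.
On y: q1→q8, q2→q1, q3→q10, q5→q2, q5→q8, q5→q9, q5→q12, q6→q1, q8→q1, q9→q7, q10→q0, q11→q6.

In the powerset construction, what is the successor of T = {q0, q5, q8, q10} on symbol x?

{q0, q2, q3, q5, q7, q8, q10, q11}

q0 on x → {q2}.
q10 on x → {q7}.
No x-transition from q5, q8.
Union after reading x: {q2, q7}.
Now take the epsilon-closure:
From q2 via epsilon: add q11.
From q7 via epsilon: add q5.
From q5 via epsilon: add q10.
From q11 via epsilon: add q3.
From q3 via epsilon: add q0.
From q10 via epsilon: add q8.
No new states can be added; the closed set is {q0, q2, q3, q5, q7, q8, q10, q11}.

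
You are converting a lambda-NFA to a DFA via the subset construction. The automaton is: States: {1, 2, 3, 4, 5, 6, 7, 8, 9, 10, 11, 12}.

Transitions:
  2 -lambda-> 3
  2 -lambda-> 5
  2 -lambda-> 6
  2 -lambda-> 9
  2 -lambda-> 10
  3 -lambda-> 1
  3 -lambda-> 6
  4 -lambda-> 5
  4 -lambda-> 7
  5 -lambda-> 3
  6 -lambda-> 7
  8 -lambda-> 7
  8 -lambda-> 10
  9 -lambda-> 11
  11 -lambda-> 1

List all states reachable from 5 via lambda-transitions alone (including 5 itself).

{1, 3, 5, 6, 7}

Start with {5}.
From 5 via lambda: add 3.
From 3 via lambda: add 1, 6.
From 6 via lambda: add 7.
No new states can be added; the closed set is {1, 3, 5, 6, 7}.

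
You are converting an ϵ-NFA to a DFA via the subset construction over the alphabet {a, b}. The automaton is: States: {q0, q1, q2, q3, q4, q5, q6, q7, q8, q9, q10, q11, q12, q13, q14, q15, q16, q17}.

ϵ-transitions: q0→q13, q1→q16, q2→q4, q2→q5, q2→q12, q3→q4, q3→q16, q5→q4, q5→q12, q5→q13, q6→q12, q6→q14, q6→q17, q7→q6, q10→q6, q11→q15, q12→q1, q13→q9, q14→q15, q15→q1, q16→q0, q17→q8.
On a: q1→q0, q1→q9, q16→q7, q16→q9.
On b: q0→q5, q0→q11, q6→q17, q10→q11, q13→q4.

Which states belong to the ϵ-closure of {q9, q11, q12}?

Start with {q9, q11, q12}.
From q11 via ϵ: add q15.
From q12 via ϵ: add q1.
From q1 via ϵ: add q16.
From q16 via ϵ: add q0.
From q0 via ϵ: add q13.
No new states can be added; the closed set is {q0, q1, q9, q11, q12, q13, q15, q16}.

{q0, q1, q9, q11, q12, q13, q15, q16}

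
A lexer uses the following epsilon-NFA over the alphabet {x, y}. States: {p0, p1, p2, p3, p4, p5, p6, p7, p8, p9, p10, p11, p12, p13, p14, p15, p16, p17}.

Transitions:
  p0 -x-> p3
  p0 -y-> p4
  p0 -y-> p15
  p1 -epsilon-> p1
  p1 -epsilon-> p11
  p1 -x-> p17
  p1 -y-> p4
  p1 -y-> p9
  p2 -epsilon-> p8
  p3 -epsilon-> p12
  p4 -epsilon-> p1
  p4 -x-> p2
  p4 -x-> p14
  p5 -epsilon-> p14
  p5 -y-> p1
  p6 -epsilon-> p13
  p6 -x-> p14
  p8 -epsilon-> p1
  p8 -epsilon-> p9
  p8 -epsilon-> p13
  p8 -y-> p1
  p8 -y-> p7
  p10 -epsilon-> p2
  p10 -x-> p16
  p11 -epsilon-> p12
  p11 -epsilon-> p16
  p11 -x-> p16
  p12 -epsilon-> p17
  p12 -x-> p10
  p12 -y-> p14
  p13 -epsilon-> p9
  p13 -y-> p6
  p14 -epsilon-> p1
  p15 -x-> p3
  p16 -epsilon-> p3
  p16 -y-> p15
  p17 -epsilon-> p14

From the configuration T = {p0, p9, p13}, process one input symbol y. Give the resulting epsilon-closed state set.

p0 on y → {p4, p15}.
p13 on y → {p6}.
No y-transition from p9.
Union after reading y: {p4, p6, p15}.
Now take the epsilon-closure:
From p4 via epsilon: add p1.
From p6 via epsilon: add p13.
From p1 via epsilon: add p11.
From p13 via epsilon: add p9.
From p11 via epsilon: add p12, p16.
From p12 via epsilon: add p17.
From p16 via epsilon: add p3.
From p17 via epsilon: add p14.
No new states can be added; the closed set is {p1, p3, p4, p6, p9, p11, p12, p13, p14, p15, p16, p17}.

{p1, p3, p4, p6, p9, p11, p12, p13, p14, p15, p16, p17}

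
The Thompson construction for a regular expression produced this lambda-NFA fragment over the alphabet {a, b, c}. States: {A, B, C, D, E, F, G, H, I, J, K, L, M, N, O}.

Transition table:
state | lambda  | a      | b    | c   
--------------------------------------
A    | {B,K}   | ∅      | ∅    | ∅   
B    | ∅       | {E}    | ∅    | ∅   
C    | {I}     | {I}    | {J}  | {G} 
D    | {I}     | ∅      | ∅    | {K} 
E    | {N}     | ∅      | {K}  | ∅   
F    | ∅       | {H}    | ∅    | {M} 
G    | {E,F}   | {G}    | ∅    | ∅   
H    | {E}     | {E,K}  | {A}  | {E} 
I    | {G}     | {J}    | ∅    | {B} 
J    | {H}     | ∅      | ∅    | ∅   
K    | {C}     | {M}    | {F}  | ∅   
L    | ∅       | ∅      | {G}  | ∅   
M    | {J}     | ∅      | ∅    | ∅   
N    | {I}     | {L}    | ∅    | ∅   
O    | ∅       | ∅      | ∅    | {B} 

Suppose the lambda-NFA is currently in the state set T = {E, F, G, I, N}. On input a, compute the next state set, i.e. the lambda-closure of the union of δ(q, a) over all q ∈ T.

F on a → {H}.
G on a → {G}.
I on a → {J}.
N on a → {L}.
No a-transition from E.
Union after reading a: {G, H, J, L}.
Now take the lambda-closure:
From G via lambda: add E, F.
From E via lambda: add N.
From N via lambda: add I.
No new states can be added; the closed set is {E, F, G, H, I, J, L, N}.

{E, F, G, H, I, J, L, N}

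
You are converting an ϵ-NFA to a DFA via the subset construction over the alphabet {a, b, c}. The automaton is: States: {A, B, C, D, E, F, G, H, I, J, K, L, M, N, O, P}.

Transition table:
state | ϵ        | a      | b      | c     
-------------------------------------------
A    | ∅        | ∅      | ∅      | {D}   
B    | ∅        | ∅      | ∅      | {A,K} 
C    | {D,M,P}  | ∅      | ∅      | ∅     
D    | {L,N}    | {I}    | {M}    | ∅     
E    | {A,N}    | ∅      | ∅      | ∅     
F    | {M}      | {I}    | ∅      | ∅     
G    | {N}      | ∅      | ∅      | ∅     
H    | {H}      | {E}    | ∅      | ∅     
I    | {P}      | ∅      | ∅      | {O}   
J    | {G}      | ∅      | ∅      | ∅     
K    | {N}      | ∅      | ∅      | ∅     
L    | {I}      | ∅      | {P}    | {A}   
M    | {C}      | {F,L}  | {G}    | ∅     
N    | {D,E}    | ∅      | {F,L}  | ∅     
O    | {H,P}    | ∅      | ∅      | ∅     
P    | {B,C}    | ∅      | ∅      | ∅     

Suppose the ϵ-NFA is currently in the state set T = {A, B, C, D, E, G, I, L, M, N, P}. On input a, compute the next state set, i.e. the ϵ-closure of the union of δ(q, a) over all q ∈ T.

{A, B, C, D, E, F, I, L, M, N, P}

D on a → {I}.
M on a → {F, L}.
No a-transition from A, B, C, E, G, I, L, N, P.
Union after reading a: {F, I, L}.
Now take the ϵ-closure:
From F via ϵ: add M.
From I via ϵ: add P.
From M via ϵ: add C.
From P via ϵ: add B.
From C via ϵ: add D.
From D via ϵ: add N.
From N via ϵ: add E.
From E via ϵ: add A.
No new states can be added; the closed set is {A, B, C, D, E, F, I, L, M, N, P}.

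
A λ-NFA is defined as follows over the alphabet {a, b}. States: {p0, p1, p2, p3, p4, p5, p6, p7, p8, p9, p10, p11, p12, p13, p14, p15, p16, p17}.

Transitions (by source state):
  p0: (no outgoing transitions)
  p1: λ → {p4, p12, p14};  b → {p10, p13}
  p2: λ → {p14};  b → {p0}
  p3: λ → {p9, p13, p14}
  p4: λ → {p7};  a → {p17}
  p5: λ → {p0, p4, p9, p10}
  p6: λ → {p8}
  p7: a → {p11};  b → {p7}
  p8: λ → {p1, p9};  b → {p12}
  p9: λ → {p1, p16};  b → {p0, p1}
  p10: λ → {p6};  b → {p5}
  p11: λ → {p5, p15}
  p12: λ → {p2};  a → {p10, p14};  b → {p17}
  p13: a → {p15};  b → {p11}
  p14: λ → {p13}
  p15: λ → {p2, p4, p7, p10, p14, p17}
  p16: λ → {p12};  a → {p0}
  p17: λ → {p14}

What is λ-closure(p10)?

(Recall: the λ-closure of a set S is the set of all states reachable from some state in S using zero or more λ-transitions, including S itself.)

{p1, p2, p4, p6, p7, p8, p9, p10, p12, p13, p14, p16}

Start with {p10}.
From p10 via λ: add p6.
From p6 via λ: add p8.
From p8 via λ: add p1, p9.
From p1 via λ: add p4, p12, p14.
From p9 via λ: add p16.
From p4 via λ: add p7.
From p12 via λ: add p2.
From p14 via λ: add p13.
No new states can be added; the closed set is {p1, p2, p4, p6, p7, p8, p9, p10, p12, p13, p14, p16}.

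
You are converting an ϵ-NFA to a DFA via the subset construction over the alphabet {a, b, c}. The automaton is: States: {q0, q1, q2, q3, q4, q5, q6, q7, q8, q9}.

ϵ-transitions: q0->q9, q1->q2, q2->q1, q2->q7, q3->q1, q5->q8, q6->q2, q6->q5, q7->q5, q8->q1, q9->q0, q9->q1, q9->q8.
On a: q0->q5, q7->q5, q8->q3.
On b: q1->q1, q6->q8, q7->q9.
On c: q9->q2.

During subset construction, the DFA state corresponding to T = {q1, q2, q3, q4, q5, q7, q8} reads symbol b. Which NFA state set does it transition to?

{q0, q1, q2, q5, q7, q8, q9}

q1 on b → {q1}.
q7 on b → {q9}.
No b-transition from q2, q3, q4, q5, q8.
Union after reading b: {q1, q9}.
Now take the ϵ-closure:
From q1 via ϵ: add q2.
From q9 via ϵ: add q0, q8.
From q2 via ϵ: add q7.
From q7 via ϵ: add q5.
No new states can be added; the closed set is {q0, q1, q2, q5, q7, q8, q9}.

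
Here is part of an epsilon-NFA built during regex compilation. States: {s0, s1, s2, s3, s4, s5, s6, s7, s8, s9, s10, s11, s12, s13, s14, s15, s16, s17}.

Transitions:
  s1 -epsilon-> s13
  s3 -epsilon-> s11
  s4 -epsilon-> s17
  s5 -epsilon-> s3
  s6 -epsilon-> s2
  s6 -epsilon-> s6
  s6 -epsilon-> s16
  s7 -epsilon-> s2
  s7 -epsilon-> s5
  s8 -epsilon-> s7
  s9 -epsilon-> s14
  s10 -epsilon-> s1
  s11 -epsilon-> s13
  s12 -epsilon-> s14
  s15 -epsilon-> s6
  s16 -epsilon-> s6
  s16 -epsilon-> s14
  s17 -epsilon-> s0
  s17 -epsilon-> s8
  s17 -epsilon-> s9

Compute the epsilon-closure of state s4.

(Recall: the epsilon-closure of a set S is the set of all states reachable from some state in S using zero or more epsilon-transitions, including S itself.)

{s0, s2, s3, s4, s5, s7, s8, s9, s11, s13, s14, s17}

Start with {s4}.
From s4 via epsilon: add s17.
From s17 via epsilon: add s0, s8, s9.
From s8 via epsilon: add s7.
From s9 via epsilon: add s14.
From s7 via epsilon: add s2, s5.
From s5 via epsilon: add s3.
From s3 via epsilon: add s11.
From s11 via epsilon: add s13.
No new states can be added; the closed set is {s0, s2, s3, s4, s5, s7, s8, s9, s11, s13, s14, s17}.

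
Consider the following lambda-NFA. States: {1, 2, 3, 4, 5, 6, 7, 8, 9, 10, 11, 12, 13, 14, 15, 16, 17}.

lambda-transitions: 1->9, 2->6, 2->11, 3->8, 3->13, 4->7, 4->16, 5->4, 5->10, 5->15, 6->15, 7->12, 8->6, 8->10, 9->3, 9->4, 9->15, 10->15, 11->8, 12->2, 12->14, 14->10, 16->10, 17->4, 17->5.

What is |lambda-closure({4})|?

Start with {4}.
From 4 via lambda: add 7, 16.
From 7 via lambda: add 12.
From 16 via lambda: add 10.
From 10 via lambda: add 15.
From 12 via lambda: add 2, 14.
From 2 via lambda: add 6, 11.
From 11 via lambda: add 8.
lambda-closure = {2, 4, 6, 7, 8, 10, 11, 12, 14, 15, 16}, which has 11 states.

11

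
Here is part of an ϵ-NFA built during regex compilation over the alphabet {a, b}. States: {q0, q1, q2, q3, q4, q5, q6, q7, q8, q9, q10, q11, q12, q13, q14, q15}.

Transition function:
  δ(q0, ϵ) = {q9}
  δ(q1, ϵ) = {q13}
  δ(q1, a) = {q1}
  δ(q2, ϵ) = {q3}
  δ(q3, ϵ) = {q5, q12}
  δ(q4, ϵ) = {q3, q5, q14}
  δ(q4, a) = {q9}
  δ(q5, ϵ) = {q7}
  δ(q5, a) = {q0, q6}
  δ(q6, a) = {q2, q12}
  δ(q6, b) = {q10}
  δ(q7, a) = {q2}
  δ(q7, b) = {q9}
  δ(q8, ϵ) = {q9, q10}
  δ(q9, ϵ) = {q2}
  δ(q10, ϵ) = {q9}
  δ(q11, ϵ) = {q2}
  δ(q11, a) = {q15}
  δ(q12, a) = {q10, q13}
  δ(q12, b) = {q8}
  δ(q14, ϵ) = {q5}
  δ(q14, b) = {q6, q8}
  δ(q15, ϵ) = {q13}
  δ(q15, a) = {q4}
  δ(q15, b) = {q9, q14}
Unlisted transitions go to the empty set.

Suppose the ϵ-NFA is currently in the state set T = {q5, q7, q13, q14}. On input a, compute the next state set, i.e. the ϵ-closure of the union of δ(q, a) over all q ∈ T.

{q0, q2, q3, q5, q6, q7, q9, q12}

q5 on a → {q0, q6}.
q7 on a → {q2}.
No a-transition from q13, q14.
Union after reading a: {q0, q2, q6}.
Now take the ϵ-closure:
From q0 via ϵ: add q9.
From q2 via ϵ: add q3.
From q3 via ϵ: add q5, q12.
From q5 via ϵ: add q7.
No new states can be added; the closed set is {q0, q2, q3, q5, q6, q7, q9, q12}.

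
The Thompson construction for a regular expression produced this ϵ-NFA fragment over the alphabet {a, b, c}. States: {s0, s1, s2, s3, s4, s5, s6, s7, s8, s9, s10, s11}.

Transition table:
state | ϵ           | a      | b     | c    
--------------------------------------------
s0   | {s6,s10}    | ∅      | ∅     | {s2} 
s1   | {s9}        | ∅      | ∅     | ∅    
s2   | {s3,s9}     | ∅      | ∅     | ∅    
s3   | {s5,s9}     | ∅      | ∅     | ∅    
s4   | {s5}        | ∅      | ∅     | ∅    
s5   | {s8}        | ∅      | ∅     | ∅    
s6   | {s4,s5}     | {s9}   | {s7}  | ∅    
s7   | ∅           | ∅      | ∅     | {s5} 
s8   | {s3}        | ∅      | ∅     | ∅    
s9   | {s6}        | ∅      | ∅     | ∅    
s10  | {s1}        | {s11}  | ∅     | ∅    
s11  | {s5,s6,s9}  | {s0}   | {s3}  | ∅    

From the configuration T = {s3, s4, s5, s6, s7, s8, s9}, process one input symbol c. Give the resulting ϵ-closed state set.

s7 on c → {s5}.
No c-transition from s3, s4, s5, s6, s8, s9.
Union after reading c: {s5}.
Now take the ϵ-closure:
From s5 via ϵ: add s8.
From s8 via ϵ: add s3.
From s3 via ϵ: add s9.
From s9 via ϵ: add s6.
From s6 via ϵ: add s4.
No new states can be added; the closed set is {s3, s4, s5, s6, s8, s9}.

{s3, s4, s5, s6, s8, s9}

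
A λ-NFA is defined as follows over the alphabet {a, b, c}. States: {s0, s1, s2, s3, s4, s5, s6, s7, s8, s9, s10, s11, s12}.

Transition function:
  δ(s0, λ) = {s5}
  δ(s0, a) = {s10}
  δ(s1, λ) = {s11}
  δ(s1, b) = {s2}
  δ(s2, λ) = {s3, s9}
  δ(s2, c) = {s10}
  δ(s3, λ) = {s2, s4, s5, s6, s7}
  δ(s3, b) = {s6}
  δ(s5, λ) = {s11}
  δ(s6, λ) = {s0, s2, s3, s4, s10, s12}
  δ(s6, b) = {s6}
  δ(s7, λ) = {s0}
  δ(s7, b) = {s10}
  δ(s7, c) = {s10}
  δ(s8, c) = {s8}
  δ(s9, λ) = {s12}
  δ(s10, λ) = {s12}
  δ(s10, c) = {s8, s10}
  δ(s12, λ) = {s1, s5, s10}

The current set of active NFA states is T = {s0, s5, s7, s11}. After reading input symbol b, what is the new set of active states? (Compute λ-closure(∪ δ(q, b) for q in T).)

{s1, s5, s10, s11, s12}

s7 on b → {s10}.
No b-transition from s0, s5, s11.
Union after reading b: {s10}.
Now take the λ-closure:
From s10 via λ: add s12.
From s12 via λ: add s1, s5.
From s1 via λ: add s11.
No new states can be added; the closed set is {s1, s5, s10, s11, s12}.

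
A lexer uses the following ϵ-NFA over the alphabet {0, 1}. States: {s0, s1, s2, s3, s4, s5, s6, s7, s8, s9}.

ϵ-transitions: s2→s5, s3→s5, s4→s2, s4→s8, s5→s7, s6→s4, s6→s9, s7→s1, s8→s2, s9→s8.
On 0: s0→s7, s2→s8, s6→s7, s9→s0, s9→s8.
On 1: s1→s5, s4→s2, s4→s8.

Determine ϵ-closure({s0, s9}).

Start with {s0, s9}.
From s9 via ϵ: add s8.
From s8 via ϵ: add s2.
From s2 via ϵ: add s5.
From s5 via ϵ: add s7.
From s7 via ϵ: add s1.
No new states can be added; the closed set is {s0, s1, s2, s5, s7, s8, s9}.

{s0, s1, s2, s5, s7, s8, s9}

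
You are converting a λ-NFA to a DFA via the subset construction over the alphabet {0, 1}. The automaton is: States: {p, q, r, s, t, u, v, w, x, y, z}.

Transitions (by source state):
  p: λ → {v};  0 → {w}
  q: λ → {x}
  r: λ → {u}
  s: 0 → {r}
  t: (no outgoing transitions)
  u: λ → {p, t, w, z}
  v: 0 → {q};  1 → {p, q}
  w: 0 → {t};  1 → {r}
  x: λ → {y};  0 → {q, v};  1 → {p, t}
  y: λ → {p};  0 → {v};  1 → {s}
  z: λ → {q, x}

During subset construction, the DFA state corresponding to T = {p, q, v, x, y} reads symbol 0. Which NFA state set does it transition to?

{p, q, v, w, x, y}

p on 0 → {w}.
v on 0 → {q}.
x on 0 → {q, v}.
y on 0 → {v}.
No 0-transition from q.
Union after reading 0: {q, v, w}.
Now take the λ-closure:
From q via λ: add x.
From x via λ: add y.
From y via λ: add p.
No new states can be added; the closed set is {p, q, v, w, x, y}.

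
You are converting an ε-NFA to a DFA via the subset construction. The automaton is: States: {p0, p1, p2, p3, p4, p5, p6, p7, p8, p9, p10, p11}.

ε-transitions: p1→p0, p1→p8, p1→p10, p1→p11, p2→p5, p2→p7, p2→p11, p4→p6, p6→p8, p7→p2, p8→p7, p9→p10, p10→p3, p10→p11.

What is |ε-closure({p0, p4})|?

Start with {p0, p4}.
From p4 via ε: add p6.
From p6 via ε: add p8.
From p8 via ε: add p7.
From p7 via ε: add p2.
From p2 via ε: add p5, p11.
ε-closure = {p0, p2, p4, p5, p6, p7, p8, p11}, which has 8 states.

8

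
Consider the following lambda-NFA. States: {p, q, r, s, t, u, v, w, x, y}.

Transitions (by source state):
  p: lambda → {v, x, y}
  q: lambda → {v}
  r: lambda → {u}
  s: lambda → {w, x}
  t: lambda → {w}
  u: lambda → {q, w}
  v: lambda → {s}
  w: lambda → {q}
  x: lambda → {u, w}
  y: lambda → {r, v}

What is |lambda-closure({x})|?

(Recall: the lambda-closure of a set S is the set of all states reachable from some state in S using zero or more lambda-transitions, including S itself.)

Start with {x}.
From x via lambda: add u, w.
From u via lambda: add q.
From q via lambda: add v.
From v via lambda: add s.
lambda-closure = {q, s, u, v, w, x}, which has 6 states.

6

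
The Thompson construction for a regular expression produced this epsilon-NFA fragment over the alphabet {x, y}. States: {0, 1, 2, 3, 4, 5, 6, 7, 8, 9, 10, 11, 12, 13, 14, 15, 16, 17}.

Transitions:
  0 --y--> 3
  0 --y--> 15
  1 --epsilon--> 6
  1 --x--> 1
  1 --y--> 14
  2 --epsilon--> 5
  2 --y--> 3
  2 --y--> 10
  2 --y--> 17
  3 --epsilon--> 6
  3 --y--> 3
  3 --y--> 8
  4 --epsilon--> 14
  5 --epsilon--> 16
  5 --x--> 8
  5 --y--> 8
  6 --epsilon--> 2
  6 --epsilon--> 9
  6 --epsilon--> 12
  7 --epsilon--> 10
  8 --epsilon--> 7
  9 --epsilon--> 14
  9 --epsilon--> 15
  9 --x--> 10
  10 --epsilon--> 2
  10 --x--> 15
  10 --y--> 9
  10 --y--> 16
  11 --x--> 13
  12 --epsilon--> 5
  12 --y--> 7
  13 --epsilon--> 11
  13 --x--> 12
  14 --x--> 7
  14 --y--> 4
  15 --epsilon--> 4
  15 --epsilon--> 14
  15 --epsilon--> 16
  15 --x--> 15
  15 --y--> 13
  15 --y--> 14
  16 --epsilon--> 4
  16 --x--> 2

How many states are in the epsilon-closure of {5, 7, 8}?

Start with {5, 7, 8}.
From 5 via epsilon: add 16.
From 7 via epsilon: add 10.
From 10 via epsilon: add 2.
From 16 via epsilon: add 4.
From 4 via epsilon: add 14.
epsilon-closure = {2, 4, 5, 7, 8, 10, 14, 16}, which has 8 states.

8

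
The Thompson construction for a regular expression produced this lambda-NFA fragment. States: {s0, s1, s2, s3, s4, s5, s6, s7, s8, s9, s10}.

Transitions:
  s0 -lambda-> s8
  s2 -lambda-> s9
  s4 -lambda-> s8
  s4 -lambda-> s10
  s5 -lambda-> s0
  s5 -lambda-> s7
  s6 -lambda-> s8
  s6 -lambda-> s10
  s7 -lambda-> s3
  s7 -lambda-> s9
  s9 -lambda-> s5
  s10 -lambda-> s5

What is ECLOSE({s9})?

{s0, s3, s5, s7, s8, s9}

Start with {s9}.
From s9 via lambda: add s5.
From s5 via lambda: add s0, s7.
From s0 via lambda: add s8.
From s7 via lambda: add s3.
No new states can be added; the closed set is {s0, s3, s5, s7, s8, s9}.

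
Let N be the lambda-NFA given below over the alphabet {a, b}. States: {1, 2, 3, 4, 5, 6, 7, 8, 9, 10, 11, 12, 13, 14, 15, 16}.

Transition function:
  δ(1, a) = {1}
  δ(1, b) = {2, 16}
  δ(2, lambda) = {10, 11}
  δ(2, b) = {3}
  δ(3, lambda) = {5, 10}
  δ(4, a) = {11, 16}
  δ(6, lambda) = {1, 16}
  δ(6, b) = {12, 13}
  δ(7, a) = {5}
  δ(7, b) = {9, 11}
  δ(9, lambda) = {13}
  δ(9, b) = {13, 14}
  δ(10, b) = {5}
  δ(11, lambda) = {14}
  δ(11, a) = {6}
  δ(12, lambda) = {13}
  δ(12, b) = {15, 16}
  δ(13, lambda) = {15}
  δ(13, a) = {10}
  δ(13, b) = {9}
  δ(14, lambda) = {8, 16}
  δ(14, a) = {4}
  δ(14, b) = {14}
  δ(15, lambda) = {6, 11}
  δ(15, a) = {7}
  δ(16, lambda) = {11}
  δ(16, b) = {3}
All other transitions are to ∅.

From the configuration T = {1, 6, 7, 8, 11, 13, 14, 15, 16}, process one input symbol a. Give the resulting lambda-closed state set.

{1, 4, 5, 6, 7, 8, 10, 11, 14, 16}

1 on a → {1}.
7 on a → {5}.
11 on a → {6}.
13 on a → {10}.
14 on a → {4}.
15 on a → {7}.
No a-transition from 6, 8, 16.
Union after reading a: {1, 4, 5, 6, 7, 10}.
Now take the lambda-closure:
From 6 via lambda: add 16.
From 16 via lambda: add 11.
From 11 via lambda: add 14.
From 14 via lambda: add 8.
No new states can be added; the closed set is {1, 4, 5, 6, 7, 8, 10, 11, 14, 16}.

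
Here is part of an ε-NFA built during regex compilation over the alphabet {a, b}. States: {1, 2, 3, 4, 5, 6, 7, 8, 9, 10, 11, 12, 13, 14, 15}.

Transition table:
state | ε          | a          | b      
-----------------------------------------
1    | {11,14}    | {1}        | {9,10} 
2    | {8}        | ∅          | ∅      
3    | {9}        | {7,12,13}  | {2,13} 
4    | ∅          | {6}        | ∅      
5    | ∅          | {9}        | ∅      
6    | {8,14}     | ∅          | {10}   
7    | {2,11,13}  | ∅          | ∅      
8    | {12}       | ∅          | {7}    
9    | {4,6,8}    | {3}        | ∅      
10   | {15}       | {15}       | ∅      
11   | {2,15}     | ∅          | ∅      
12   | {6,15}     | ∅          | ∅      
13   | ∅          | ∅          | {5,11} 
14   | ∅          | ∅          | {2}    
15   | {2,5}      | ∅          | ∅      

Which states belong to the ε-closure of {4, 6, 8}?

Start with {4, 6, 8}.
From 6 via ε: add 14.
From 8 via ε: add 12.
From 12 via ε: add 15.
From 15 via ε: add 2, 5.
No new states can be added; the closed set is {2, 4, 5, 6, 8, 12, 14, 15}.

{2, 4, 5, 6, 8, 12, 14, 15}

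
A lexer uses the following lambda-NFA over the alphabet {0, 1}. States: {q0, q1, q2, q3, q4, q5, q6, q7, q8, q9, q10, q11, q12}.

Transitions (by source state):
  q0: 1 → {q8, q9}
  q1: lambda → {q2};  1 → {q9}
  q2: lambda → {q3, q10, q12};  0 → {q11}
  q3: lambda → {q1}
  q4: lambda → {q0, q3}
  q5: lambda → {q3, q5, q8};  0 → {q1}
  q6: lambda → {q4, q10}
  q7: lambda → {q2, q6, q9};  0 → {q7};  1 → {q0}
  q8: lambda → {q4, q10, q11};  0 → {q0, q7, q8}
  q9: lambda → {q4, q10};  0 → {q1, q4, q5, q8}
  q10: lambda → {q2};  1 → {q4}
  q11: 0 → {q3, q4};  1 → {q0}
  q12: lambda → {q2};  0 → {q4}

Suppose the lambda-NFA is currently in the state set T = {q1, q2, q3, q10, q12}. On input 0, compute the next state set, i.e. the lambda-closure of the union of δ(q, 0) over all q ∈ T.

{q0, q1, q2, q3, q4, q10, q11, q12}

q2 on 0 → {q11}.
q12 on 0 → {q4}.
No 0-transition from q1, q3, q10.
Union after reading 0: {q4, q11}.
Now take the lambda-closure:
From q4 via lambda: add q0, q3.
From q3 via lambda: add q1.
From q1 via lambda: add q2.
From q2 via lambda: add q10, q12.
No new states can be added; the closed set is {q0, q1, q2, q3, q4, q10, q11, q12}.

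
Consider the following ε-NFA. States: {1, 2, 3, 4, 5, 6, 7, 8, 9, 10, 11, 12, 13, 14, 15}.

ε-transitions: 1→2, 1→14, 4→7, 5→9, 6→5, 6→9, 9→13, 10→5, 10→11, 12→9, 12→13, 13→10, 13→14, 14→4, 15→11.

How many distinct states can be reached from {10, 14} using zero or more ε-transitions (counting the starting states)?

8

Start with {10, 14}.
From 10 via ε: add 5, 11.
From 14 via ε: add 4.
From 4 via ε: add 7.
From 5 via ε: add 9.
From 9 via ε: add 13.
ε-closure = {4, 5, 7, 9, 10, 11, 13, 14}, which has 8 states.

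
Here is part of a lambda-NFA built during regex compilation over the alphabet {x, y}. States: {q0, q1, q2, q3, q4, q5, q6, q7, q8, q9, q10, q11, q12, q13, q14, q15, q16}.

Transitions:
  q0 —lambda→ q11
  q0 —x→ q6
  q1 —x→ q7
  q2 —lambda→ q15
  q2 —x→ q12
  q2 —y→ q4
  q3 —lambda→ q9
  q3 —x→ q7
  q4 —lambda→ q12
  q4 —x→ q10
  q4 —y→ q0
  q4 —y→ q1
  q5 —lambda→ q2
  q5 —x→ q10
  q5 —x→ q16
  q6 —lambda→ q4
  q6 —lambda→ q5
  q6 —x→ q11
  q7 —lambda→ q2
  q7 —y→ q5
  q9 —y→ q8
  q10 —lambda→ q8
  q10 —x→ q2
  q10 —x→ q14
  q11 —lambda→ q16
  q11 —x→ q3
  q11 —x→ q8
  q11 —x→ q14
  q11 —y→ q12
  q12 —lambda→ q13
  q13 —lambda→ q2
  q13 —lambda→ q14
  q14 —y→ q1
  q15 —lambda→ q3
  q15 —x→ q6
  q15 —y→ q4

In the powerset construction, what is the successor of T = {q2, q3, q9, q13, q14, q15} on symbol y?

q2 on y → {q4}.
q9 on y → {q8}.
q14 on y → {q1}.
q15 on y → {q4}.
No y-transition from q3, q13.
Union after reading y: {q1, q4, q8}.
Now take the lambda-closure:
From q4 via lambda: add q12.
From q12 via lambda: add q13.
From q13 via lambda: add q2, q14.
From q2 via lambda: add q15.
From q15 via lambda: add q3.
From q3 via lambda: add q9.
No new states can be added; the closed set is {q1, q2, q3, q4, q8, q9, q12, q13, q14, q15}.

{q1, q2, q3, q4, q8, q9, q12, q13, q14, q15}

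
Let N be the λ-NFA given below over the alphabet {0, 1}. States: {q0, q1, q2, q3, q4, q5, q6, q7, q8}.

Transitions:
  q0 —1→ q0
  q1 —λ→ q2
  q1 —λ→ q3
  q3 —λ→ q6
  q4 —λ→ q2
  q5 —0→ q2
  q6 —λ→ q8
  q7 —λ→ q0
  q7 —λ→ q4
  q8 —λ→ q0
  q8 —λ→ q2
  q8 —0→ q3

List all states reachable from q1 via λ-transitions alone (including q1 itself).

Start with {q1}.
From q1 via λ: add q2, q3.
From q3 via λ: add q6.
From q6 via λ: add q8.
From q8 via λ: add q0.
No new states can be added; the closed set is {q0, q1, q2, q3, q6, q8}.

{q0, q1, q2, q3, q6, q8}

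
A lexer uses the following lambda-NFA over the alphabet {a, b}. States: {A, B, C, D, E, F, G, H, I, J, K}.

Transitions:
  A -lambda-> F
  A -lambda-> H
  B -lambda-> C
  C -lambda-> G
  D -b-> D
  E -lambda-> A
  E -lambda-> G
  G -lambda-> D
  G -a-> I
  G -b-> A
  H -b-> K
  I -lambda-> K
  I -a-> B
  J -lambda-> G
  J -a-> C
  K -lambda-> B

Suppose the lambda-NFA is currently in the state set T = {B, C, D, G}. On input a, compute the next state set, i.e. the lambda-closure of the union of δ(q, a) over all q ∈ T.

G on a → {I}.
No a-transition from B, C, D.
Union after reading a: {I}.
Now take the lambda-closure:
From I via lambda: add K.
From K via lambda: add B.
From B via lambda: add C.
From C via lambda: add G.
From G via lambda: add D.
No new states can be added; the closed set is {B, C, D, G, I, K}.

{B, C, D, G, I, K}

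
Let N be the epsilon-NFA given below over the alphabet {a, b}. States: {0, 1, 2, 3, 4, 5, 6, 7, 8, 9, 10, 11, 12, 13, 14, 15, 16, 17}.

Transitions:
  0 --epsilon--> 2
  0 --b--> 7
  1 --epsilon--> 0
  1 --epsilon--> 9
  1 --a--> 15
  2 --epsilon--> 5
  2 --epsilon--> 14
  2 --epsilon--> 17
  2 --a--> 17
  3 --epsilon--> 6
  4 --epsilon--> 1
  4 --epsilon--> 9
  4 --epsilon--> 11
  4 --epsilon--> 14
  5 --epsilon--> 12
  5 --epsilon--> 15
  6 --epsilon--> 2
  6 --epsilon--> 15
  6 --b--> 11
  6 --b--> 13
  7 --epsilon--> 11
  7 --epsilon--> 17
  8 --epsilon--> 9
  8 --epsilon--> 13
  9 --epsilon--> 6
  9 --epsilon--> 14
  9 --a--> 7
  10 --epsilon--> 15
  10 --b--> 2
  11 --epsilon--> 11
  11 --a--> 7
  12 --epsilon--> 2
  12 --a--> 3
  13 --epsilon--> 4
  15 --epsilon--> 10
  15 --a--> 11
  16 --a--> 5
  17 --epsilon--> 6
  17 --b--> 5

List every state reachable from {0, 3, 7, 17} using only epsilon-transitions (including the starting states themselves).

{0, 2, 3, 5, 6, 7, 10, 11, 12, 14, 15, 17}

Start with {0, 3, 7, 17}.
From 0 via epsilon: add 2.
From 3 via epsilon: add 6.
From 7 via epsilon: add 11.
From 2 via epsilon: add 5, 14.
From 6 via epsilon: add 15.
From 5 via epsilon: add 12.
From 15 via epsilon: add 10.
No new states can be added; the closed set is {0, 2, 3, 5, 6, 7, 10, 11, 12, 14, 15, 17}.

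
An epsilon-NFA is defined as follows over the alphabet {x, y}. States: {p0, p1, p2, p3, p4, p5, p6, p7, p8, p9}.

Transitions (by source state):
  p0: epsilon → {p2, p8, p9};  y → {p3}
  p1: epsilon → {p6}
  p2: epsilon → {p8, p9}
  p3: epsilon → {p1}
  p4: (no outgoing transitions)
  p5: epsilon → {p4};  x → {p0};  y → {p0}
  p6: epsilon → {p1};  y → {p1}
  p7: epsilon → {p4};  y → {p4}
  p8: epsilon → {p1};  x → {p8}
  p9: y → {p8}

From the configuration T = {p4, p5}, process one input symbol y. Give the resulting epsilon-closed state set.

{p0, p1, p2, p6, p8, p9}

p5 on y → {p0}.
No y-transition from p4.
Union after reading y: {p0}.
Now take the epsilon-closure:
From p0 via epsilon: add p2, p8, p9.
From p8 via epsilon: add p1.
From p1 via epsilon: add p6.
No new states can be added; the closed set is {p0, p1, p2, p6, p8, p9}.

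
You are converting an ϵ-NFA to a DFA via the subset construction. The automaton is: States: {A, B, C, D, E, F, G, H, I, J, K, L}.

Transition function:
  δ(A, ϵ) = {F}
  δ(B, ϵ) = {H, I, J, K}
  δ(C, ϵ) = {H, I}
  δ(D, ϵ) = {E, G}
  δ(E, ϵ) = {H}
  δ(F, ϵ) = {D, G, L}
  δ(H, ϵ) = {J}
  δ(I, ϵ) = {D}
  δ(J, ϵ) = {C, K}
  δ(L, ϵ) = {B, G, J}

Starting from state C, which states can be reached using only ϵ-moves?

Start with {C}.
From C via ϵ: add H, I.
From H via ϵ: add J.
From I via ϵ: add D.
From D via ϵ: add E, G.
From J via ϵ: add K.
No new states can be added; the closed set is {C, D, E, G, H, I, J, K}.

{C, D, E, G, H, I, J, K}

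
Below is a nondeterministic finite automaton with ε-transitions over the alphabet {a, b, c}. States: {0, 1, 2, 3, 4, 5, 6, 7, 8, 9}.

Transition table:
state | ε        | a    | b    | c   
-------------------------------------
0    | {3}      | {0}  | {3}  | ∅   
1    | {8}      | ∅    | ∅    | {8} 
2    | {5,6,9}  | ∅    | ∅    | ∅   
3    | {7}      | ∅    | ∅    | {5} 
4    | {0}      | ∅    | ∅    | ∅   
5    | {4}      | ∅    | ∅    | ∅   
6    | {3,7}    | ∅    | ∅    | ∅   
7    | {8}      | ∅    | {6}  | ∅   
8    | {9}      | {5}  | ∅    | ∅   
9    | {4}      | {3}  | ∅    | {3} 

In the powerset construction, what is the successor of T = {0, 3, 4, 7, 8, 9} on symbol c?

{0, 3, 4, 5, 7, 8, 9}

3 on c → {5}.
9 on c → {3}.
No c-transition from 0, 4, 7, 8.
Union after reading c: {3, 5}.
Now take the ε-closure:
From 3 via ε: add 7.
From 5 via ε: add 4.
From 4 via ε: add 0.
From 7 via ε: add 8.
From 8 via ε: add 9.
No new states can be added; the closed set is {0, 3, 4, 5, 7, 8, 9}.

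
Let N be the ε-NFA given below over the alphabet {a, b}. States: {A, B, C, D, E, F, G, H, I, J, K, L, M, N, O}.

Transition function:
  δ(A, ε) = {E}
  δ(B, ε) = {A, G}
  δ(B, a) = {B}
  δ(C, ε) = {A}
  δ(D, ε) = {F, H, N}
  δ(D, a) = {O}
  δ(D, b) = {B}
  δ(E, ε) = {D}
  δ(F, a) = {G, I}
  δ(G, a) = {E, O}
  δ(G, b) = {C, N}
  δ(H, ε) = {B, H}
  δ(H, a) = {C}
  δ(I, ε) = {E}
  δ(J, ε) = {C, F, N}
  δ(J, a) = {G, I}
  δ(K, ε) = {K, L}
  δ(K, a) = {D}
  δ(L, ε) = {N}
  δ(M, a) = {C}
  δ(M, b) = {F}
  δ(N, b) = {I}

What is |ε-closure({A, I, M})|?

Start with {A, I, M}.
From A via ε: add E.
From E via ε: add D.
From D via ε: add F, H, N.
From H via ε: add B.
From B via ε: add G.
ε-closure = {A, B, D, E, F, G, H, I, M, N}, which has 10 states.

10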